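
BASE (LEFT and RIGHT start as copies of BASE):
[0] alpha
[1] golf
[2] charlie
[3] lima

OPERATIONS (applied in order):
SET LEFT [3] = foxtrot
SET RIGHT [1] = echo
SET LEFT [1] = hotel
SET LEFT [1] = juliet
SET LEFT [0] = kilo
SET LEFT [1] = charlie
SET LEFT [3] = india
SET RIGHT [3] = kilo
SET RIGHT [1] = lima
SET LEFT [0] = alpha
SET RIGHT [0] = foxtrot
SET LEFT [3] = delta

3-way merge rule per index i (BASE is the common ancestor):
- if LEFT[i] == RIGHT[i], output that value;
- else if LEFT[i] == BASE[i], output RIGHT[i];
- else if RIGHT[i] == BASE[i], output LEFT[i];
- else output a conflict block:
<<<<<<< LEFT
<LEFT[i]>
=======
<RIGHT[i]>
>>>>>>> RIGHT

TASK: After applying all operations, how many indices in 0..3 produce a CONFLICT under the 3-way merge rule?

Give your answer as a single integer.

Answer: 2

Derivation:
Final LEFT:  [alpha, charlie, charlie, delta]
Final RIGHT: [foxtrot, lima, charlie, kilo]
i=0: L=alpha=BASE, R=foxtrot -> take RIGHT -> foxtrot
i=1: BASE=golf L=charlie R=lima all differ -> CONFLICT
i=2: L=charlie R=charlie -> agree -> charlie
i=3: BASE=lima L=delta R=kilo all differ -> CONFLICT
Conflict count: 2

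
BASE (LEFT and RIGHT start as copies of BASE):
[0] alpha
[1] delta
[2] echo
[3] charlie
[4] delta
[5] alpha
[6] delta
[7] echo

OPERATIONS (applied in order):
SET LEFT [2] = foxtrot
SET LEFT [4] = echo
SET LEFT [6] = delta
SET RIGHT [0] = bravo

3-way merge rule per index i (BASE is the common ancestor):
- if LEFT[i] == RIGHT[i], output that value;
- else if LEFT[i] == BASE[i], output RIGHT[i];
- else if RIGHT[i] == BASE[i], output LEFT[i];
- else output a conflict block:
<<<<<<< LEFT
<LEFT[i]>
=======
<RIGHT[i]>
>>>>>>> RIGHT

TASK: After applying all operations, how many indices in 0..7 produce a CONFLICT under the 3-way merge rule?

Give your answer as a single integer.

Final LEFT:  [alpha, delta, foxtrot, charlie, echo, alpha, delta, echo]
Final RIGHT: [bravo, delta, echo, charlie, delta, alpha, delta, echo]
i=0: L=alpha=BASE, R=bravo -> take RIGHT -> bravo
i=1: L=delta R=delta -> agree -> delta
i=2: L=foxtrot, R=echo=BASE -> take LEFT -> foxtrot
i=3: L=charlie R=charlie -> agree -> charlie
i=4: L=echo, R=delta=BASE -> take LEFT -> echo
i=5: L=alpha R=alpha -> agree -> alpha
i=6: L=delta R=delta -> agree -> delta
i=7: L=echo R=echo -> agree -> echo
Conflict count: 0

Answer: 0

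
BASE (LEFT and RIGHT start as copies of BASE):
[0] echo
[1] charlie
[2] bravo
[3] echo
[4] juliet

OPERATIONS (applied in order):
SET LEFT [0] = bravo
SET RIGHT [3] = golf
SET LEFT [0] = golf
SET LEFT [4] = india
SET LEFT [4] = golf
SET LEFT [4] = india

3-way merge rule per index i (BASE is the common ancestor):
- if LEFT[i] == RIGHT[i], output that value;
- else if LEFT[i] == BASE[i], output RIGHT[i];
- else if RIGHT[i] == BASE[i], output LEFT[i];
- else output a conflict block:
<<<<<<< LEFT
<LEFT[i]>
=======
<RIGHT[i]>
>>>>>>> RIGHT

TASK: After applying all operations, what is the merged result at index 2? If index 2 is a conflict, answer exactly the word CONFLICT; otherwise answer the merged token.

Final LEFT:  [golf, charlie, bravo, echo, india]
Final RIGHT: [echo, charlie, bravo, golf, juliet]
i=0: L=golf, R=echo=BASE -> take LEFT -> golf
i=1: L=charlie R=charlie -> agree -> charlie
i=2: L=bravo R=bravo -> agree -> bravo
i=3: L=echo=BASE, R=golf -> take RIGHT -> golf
i=4: L=india, R=juliet=BASE -> take LEFT -> india
Index 2 -> bravo

Answer: bravo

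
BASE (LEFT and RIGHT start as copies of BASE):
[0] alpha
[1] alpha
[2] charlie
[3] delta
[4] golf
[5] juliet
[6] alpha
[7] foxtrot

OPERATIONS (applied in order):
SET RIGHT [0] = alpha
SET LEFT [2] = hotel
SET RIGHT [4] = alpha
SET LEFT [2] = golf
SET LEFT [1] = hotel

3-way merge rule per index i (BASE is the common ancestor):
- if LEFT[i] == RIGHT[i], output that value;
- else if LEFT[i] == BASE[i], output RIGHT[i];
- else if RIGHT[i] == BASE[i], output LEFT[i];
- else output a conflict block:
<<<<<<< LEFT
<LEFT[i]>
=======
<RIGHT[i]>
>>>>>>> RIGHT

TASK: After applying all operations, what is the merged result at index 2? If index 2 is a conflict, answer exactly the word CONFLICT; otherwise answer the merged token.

Final LEFT:  [alpha, hotel, golf, delta, golf, juliet, alpha, foxtrot]
Final RIGHT: [alpha, alpha, charlie, delta, alpha, juliet, alpha, foxtrot]
i=0: L=alpha R=alpha -> agree -> alpha
i=1: L=hotel, R=alpha=BASE -> take LEFT -> hotel
i=2: L=golf, R=charlie=BASE -> take LEFT -> golf
i=3: L=delta R=delta -> agree -> delta
i=4: L=golf=BASE, R=alpha -> take RIGHT -> alpha
i=5: L=juliet R=juliet -> agree -> juliet
i=6: L=alpha R=alpha -> agree -> alpha
i=7: L=foxtrot R=foxtrot -> agree -> foxtrot
Index 2 -> golf

Answer: golf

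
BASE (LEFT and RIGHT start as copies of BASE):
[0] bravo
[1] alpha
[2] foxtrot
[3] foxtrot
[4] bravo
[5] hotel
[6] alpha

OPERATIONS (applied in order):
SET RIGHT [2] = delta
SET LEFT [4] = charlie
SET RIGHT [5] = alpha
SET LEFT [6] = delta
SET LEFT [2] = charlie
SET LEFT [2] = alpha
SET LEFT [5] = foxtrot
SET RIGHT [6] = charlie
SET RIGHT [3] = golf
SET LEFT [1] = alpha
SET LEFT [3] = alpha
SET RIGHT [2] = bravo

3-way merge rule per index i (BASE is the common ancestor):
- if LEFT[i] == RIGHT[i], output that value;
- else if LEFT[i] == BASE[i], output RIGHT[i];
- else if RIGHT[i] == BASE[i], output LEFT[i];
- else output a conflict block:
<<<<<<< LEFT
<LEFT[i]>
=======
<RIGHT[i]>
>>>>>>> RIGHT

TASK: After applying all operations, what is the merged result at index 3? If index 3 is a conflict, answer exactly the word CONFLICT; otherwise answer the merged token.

Final LEFT:  [bravo, alpha, alpha, alpha, charlie, foxtrot, delta]
Final RIGHT: [bravo, alpha, bravo, golf, bravo, alpha, charlie]
i=0: L=bravo R=bravo -> agree -> bravo
i=1: L=alpha R=alpha -> agree -> alpha
i=2: BASE=foxtrot L=alpha R=bravo all differ -> CONFLICT
i=3: BASE=foxtrot L=alpha R=golf all differ -> CONFLICT
i=4: L=charlie, R=bravo=BASE -> take LEFT -> charlie
i=5: BASE=hotel L=foxtrot R=alpha all differ -> CONFLICT
i=6: BASE=alpha L=delta R=charlie all differ -> CONFLICT
Index 3 -> CONFLICT

Answer: CONFLICT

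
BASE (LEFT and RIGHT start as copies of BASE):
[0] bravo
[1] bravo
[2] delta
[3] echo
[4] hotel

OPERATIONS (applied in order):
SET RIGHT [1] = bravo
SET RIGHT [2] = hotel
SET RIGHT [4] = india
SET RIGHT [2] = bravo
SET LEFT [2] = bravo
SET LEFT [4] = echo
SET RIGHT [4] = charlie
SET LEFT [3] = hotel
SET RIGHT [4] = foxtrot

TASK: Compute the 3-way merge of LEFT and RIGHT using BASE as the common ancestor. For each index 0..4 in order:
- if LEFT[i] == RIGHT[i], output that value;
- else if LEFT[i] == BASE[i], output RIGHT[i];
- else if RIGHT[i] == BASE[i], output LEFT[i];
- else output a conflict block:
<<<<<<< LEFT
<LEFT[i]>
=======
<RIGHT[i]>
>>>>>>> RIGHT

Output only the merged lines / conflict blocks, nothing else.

Answer: bravo
bravo
bravo
hotel
<<<<<<< LEFT
echo
=======
foxtrot
>>>>>>> RIGHT

Derivation:
Final LEFT:  [bravo, bravo, bravo, hotel, echo]
Final RIGHT: [bravo, bravo, bravo, echo, foxtrot]
i=0: L=bravo R=bravo -> agree -> bravo
i=1: L=bravo R=bravo -> agree -> bravo
i=2: L=bravo R=bravo -> agree -> bravo
i=3: L=hotel, R=echo=BASE -> take LEFT -> hotel
i=4: BASE=hotel L=echo R=foxtrot all differ -> CONFLICT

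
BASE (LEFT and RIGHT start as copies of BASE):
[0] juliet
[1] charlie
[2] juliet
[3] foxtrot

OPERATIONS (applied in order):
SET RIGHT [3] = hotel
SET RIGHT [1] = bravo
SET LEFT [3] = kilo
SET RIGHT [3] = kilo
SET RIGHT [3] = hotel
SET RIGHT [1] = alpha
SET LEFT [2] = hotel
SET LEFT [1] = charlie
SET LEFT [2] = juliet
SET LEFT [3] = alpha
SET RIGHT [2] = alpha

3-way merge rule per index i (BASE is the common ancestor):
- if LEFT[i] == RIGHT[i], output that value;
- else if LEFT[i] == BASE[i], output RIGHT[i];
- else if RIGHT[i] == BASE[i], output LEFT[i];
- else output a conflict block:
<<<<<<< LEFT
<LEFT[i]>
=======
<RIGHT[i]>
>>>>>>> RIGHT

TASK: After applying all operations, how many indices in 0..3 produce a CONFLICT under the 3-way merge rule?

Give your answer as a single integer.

Final LEFT:  [juliet, charlie, juliet, alpha]
Final RIGHT: [juliet, alpha, alpha, hotel]
i=0: L=juliet R=juliet -> agree -> juliet
i=1: L=charlie=BASE, R=alpha -> take RIGHT -> alpha
i=2: L=juliet=BASE, R=alpha -> take RIGHT -> alpha
i=3: BASE=foxtrot L=alpha R=hotel all differ -> CONFLICT
Conflict count: 1

Answer: 1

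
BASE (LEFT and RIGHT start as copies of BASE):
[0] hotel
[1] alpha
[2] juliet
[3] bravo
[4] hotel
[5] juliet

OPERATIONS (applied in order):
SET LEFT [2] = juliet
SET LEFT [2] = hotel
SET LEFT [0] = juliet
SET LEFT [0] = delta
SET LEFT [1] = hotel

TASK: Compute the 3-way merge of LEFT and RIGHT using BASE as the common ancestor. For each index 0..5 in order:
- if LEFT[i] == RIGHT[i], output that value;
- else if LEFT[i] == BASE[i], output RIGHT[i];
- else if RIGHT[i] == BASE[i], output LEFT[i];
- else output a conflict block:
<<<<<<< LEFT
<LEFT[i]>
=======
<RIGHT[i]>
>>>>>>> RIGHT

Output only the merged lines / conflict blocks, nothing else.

Final LEFT:  [delta, hotel, hotel, bravo, hotel, juliet]
Final RIGHT: [hotel, alpha, juliet, bravo, hotel, juliet]
i=0: L=delta, R=hotel=BASE -> take LEFT -> delta
i=1: L=hotel, R=alpha=BASE -> take LEFT -> hotel
i=2: L=hotel, R=juliet=BASE -> take LEFT -> hotel
i=3: L=bravo R=bravo -> agree -> bravo
i=4: L=hotel R=hotel -> agree -> hotel
i=5: L=juliet R=juliet -> agree -> juliet

Answer: delta
hotel
hotel
bravo
hotel
juliet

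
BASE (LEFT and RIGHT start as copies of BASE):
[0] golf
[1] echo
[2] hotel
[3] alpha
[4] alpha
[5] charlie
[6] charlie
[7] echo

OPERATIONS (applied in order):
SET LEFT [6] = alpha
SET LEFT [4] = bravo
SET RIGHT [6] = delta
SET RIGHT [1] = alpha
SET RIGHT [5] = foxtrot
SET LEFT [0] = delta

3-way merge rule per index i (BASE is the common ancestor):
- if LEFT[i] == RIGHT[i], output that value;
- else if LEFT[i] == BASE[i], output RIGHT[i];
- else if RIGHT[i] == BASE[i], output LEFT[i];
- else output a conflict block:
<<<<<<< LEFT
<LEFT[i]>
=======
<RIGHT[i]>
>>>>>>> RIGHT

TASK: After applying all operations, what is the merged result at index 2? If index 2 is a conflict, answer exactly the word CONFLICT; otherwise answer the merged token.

Answer: hotel

Derivation:
Final LEFT:  [delta, echo, hotel, alpha, bravo, charlie, alpha, echo]
Final RIGHT: [golf, alpha, hotel, alpha, alpha, foxtrot, delta, echo]
i=0: L=delta, R=golf=BASE -> take LEFT -> delta
i=1: L=echo=BASE, R=alpha -> take RIGHT -> alpha
i=2: L=hotel R=hotel -> agree -> hotel
i=3: L=alpha R=alpha -> agree -> alpha
i=4: L=bravo, R=alpha=BASE -> take LEFT -> bravo
i=5: L=charlie=BASE, R=foxtrot -> take RIGHT -> foxtrot
i=6: BASE=charlie L=alpha R=delta all differ -> CONFLICT
i=7: L=echo R=echo -> agree -> echo
Index 2 -> hotel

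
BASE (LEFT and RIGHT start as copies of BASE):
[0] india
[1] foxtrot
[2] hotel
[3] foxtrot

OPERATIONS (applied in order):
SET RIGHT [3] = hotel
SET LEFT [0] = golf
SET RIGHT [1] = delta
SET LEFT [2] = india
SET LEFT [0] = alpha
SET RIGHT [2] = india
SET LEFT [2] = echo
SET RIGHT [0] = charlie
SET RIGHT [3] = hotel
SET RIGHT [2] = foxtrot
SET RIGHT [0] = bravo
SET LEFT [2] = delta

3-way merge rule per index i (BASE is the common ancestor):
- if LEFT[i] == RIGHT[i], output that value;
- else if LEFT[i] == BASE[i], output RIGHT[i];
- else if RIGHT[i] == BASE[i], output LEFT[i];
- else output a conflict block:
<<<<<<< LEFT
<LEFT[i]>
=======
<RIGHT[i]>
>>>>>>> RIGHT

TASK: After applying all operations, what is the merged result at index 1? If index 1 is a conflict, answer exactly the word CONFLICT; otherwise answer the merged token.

Answer: delta

Derivation:
Final LEFT:  [alpha, foxtrot, delta, foxtrot]
Final RIGHT: [bravo, delta, foxtrot, hotel]
i=0: BASE=india L=alpha R=bravo all differ -> CONFLICT
i=1: L=foxtrot=BASE, R=delta -> take RIGHT -> delta
i=2: BASE=hotel L=delta R=foxtrot all differ -> CONFLICT
i=3: L=foxtrot=BASE, R=hotel -> take RIGHT -> hotel
Index 1 -> delta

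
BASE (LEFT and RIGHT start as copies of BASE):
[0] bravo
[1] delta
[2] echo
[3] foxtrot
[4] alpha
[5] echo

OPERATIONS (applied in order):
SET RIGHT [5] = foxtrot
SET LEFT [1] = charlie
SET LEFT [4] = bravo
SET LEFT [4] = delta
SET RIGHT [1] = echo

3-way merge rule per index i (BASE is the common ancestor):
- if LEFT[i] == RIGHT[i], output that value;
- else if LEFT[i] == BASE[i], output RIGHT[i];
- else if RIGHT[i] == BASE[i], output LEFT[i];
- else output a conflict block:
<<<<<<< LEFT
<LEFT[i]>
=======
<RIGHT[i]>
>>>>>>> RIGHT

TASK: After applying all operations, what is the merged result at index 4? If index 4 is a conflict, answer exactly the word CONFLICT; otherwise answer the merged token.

Answer: delta

Derivation:
Final LEFT:  [bravo, charlie, echo, foxtrot, delta, echo]
Final RIGHT: [bravo, echo, echo, foxtrot, alpha, foxtrot]
i=0: L=bravo R=bravo -> agree -> bravo
i=1: BASE=delta L=charlie R=echo all differ -> CONFLICT
i=2: L=echo R=echo -> agree -> echo
i=3: L=foxtrot R=foxtrot -> agree -> foxtrot
i=4: L=delta, R=alpha=BASE -> take LEFT -> delta
i=5: L=echo=BASE, R=foxtrot -> take RIGHT -> foxtrot
Index 4 -> delta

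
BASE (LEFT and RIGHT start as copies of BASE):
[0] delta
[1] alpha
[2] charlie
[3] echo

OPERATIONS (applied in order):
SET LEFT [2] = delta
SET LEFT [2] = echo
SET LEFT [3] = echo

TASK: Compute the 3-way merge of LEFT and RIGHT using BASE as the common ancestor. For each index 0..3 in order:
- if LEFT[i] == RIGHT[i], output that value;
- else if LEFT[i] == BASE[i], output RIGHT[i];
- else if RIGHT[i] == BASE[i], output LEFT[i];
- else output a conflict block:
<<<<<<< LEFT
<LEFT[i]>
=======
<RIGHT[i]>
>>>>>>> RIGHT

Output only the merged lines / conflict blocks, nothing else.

Final LEFT:  [delta, alpha, echo, echo]
Final RIGHT: [delta, alpha, charlie, echo]
i=0: L=delta R=delta -> agree -> delta
i=1: L=alpha R=alpha -> agree -> alpha
i=2: L=echo, R=charlie=BASE -> take LEFT -> echo
i=3: L=echo R=echo -> agree -> echo

Answer: delta
alpha
echo
echo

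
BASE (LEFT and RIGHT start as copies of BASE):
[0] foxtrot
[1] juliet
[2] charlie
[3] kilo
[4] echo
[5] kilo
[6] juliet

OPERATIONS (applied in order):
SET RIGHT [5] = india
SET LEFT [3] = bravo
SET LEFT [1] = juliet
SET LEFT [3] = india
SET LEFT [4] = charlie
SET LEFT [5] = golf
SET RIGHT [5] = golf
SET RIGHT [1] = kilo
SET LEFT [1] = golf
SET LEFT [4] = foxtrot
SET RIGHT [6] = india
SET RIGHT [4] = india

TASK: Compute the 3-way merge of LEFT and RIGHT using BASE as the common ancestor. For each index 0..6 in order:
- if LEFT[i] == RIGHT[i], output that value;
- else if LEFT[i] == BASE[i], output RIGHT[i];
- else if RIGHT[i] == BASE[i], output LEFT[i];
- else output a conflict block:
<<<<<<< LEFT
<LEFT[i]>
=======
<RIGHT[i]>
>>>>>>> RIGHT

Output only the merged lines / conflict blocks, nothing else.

Answer: foxtrot
<<<<<<< LEFT
golf
=======
kilo
>>>>>>> RIGHT
charlie
india
<<<<<<< LEFT
foxtrot
=======
india
>>>>>>> RIGHT
golf
india

Derivation:
Final LEFT:  [foxtrot, golf, charlie, india, foxtrot, golf, juliet]
Final RIGHT: [foxtrot, kilo, charlie, kilo, india, golf, india]
i=0: L=foxtrot R=foxtrot -> agree -> foxtrot
i=1: BASE=juliet L=golf R=kilo all differ -> CONFLICT
i=2: L=charlie R=charlie -> agree -> charlie
i=3: L=india, R=kilo=BASE -> take LEFT -> india
i=4: BASE=echo L=foxtrot R=india all differ -> CONFLICT
i=5: L=golf R=golf -> agree -> golf
i=6: L=juliet=BASE, R=india -> take RIGHT -> india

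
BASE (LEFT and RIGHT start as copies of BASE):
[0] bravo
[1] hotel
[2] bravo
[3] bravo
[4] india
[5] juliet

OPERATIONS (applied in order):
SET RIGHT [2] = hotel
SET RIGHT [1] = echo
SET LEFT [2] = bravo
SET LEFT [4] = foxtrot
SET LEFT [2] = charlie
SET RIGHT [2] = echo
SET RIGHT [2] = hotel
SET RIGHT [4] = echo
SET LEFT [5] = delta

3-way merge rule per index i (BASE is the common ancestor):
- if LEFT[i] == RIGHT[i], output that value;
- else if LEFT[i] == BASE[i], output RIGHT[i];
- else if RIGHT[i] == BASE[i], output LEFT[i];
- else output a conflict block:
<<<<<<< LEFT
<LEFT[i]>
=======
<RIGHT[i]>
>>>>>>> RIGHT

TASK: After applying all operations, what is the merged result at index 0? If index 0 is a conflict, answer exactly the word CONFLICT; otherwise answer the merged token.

Answer: bravo

Derivation:
Final LEFT:  [bravo, hotel, charlie, bravo, foxtrot, delta]
Final RIGHT: [bravo, echo, hotel, bravo, echo, juliet]
i=0: L=bravo R=bravo -> agree -> bravo
i=1: L=hotel=BASE, R=echo -> take RIGHT -> echo
i=2: BASE=bravo L=charlie R=hotel all differ -> CONFLICT
i=3: L=bravo R=bravo -> agree -> bravo
i=4: BASE=india L=foxtrot R=echo all differ -> CONFLICT
i=5: L=delta, R=juliet=BASE -> take LEFT -> delta
Index 0 -> bravo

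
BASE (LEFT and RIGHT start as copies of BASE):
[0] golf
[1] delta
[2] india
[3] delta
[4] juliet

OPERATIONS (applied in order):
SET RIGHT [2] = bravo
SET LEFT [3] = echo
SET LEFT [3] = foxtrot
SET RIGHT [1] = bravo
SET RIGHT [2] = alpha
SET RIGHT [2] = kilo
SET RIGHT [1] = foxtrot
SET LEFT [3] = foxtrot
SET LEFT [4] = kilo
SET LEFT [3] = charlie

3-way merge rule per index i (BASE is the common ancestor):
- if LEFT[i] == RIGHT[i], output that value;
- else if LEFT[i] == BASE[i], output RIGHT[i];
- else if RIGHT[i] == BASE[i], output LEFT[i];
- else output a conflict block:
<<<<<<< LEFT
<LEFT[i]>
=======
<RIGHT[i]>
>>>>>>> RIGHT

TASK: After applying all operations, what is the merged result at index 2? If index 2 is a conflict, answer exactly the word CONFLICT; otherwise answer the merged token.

Answer: kilo

Derivation:
Final LEFT:  [golf, delta, india, charlie, kilo]
Final RIGHT: [golf, foxtrot, kilo, delta, juliet]
i=0: L=golf R=golf -> agree -> golf
i=1: L=delta=BASE, R=foxtrot -> take RIGHT -> foxtrot
i=2: L=india=BASE, R=kilo -> take RIGHT -> kilo
i=3: L=charlie, R=delta=BASE -> take LEFT -> charlie
i=4: L=kilo, R=juliet=BASE -> take LEFT -> kilo
Index 2 -> kilo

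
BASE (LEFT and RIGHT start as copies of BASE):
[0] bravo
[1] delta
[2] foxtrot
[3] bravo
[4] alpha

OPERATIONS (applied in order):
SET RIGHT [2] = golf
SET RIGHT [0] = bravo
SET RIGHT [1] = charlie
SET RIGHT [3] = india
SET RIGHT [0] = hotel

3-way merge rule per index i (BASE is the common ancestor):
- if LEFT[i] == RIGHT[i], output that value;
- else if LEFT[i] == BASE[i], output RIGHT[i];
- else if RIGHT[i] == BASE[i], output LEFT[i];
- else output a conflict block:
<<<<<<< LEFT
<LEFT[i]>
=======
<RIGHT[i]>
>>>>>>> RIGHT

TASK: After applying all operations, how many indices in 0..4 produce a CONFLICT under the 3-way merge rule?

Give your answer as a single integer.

Final LEFT:  [bravo, delta, foxtrot, bravo, alpha]
Final RIGHT: [hotel, charlie, golf, india, alpha]
i=0: L=bravo=BASE, R=hotel -> take RIGHT -> hotel
i=1: L=delta=BASE, R=charlie -> take RIGHT -> charlie
i=2: L=foxtrot=BASE, R=golf -> take RIGHT -> golf
i=3: L=bravo=BASE, R=india -> take RIGHT -> india
i=4: L=alpha R=alpha -> agree -> alpha
Conflict count: 0

Answer: 0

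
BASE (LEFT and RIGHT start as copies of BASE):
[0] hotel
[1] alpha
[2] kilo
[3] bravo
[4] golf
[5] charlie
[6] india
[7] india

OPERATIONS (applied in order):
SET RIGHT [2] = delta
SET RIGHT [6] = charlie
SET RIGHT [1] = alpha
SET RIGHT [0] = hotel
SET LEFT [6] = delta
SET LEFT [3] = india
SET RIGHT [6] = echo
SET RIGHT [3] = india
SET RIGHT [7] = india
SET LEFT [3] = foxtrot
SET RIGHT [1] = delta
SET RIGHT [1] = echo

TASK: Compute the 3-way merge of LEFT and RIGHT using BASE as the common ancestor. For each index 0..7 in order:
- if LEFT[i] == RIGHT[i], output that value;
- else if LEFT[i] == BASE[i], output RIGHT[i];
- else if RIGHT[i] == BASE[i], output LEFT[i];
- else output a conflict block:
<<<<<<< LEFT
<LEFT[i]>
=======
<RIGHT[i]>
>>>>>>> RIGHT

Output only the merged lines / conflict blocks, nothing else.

Final LEFT:  [hotel, alpha, kilo, foxtrot, golf, charlie, delta, india]
Final RIGHT: [hotel, echo, delta, india, golf, charlie, echo, india]
i=0: L=hotel R=hotel -> agree -> hotel
i=1: L=alpha=BASE, R=echo -> take RIGHT -> echo
i=2: L=kilo=BASE, R=delta -> take RIGHT -> delta
i=3: BASE=bravo L=foxtrot R=india all differ -> CONFLICT
i=4: L=golf R=golf -> agree -> golf
i=5: L=charlie R=charlie -> agree -> charlie
i=6: BASE=india L=delta R=echo all differ -> CONFLICT
i=7: L=india R=india -> agree -> india

Answer: hotel
echo
delta
<<<<<<< LEFT
foxtrot
=======
india
>>>>>>> RIGHT
golf
charlie
<<<<<<< LEFT
delta
=======
echo
>>>>>>> RIGHT
india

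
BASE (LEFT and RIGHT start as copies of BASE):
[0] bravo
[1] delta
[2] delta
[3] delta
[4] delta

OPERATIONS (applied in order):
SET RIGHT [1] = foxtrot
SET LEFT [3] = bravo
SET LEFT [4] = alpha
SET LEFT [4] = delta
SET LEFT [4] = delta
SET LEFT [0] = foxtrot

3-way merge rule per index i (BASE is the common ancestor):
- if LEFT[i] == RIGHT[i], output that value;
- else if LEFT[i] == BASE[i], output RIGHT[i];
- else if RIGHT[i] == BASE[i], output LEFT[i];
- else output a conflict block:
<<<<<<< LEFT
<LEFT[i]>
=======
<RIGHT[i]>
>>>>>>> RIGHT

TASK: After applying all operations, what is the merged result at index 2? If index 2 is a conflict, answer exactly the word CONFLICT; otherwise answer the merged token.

Answer: delta

Derivation:
Final LEFT:  [foxtrot, delta, delta, bravo, delta]
Final RIGHT: [bravo, foxtrot, delta, delta, delta]
i=0: L=foxtrot, R=bravo=BASE -> take LEFT -> foxtrot
i=1: L=delta=BASE, R=foxtrot -> take RIGHT -> foxtrot
i=2: L=delta R=delta -> agree -> delta
i=3: L=bravo, R=delta=BASE -> take LEFT -> bravo
i=4: L=delta R=delta -> agree -> delta
Index 2 -> delta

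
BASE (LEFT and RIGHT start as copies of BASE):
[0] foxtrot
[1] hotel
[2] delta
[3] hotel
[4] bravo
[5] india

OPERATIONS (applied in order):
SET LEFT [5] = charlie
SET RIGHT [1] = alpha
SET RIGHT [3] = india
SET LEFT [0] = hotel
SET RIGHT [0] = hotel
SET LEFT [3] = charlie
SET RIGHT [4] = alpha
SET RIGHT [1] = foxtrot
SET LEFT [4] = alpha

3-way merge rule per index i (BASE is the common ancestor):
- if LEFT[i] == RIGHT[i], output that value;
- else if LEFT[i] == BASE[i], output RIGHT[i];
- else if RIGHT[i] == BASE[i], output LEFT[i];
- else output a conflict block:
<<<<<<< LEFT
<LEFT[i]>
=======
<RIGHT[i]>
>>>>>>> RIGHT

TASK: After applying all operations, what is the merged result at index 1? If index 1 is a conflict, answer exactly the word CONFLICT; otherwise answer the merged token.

Answer: foxtrot

Derivation:
Final LEFT:  [hotel, hotel, delta, charlie, alpha, charlie]
Final RIGHT: [hotel, foxtrot, delta, india, alpha, india]
i=0: L=hotel R=hotel -> agree -> hotel
i=1: L=hotel=BASE, R=foxtrot -> take RIGHT -> foxtrot
i=2: L=delta R=delta -> agree -> delta
i=3: BASE=hotel L=charlie R=india all differ -> CONFLICT
i=4: L=alpha R=alpha -> agree -> alpha
i=5: L=charlie, R=india=BASE -> take LEFT -> charlie
Index 1 -> foxtrot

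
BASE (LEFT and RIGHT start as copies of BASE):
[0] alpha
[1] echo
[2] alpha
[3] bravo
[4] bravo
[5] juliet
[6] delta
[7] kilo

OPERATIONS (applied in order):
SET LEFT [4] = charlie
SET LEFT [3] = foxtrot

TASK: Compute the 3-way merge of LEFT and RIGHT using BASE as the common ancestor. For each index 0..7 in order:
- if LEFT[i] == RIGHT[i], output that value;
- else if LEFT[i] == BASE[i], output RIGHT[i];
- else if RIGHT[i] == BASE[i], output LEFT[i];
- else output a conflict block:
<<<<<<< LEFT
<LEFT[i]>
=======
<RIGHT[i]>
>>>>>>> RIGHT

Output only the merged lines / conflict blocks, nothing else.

Final LEFT:  [alpha, echo, alpha, foxtrot, charlie, juliet, delta, kilo]
Final RIGHT: [alpha, echo, alpha, bravo, bravo, juliet, delta, kilo]
i=0: L=alpha R=alpha -> agree -> alpha
i=1: L=echo R=echo -> agree -> echo
i=2: L=alpha R=alpha -> agree -> alpha
i=3: L=foxtrot, R=bravo=BASE -> take LEFT -> foxtrot
i=4: L=charlie, R=bravo=BASE -> take LEFT -> charlie
i=5: L=juliet R=juliet -> agree -> juliet
i=6: L=delta R=delta -> agree -> delta
i=7: L=kilo R=kilo -> agree -> kilo

Answer: alpha
echo
alpha
foxtrot
charlie
juliet
delta
kilo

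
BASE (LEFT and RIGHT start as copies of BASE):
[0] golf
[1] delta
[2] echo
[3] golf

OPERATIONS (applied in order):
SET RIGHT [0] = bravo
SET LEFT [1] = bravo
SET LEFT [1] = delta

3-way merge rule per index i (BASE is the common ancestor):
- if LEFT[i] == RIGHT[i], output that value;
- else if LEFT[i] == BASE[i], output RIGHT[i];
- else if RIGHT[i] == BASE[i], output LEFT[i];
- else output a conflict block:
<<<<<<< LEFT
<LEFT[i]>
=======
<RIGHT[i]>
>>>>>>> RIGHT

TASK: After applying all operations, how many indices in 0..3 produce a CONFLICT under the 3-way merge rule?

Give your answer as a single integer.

Final LEFT:  [golf, delta, echo, golf]
Final RIGHT: [bravo, delta, echo, golf]
i=0: L=golf=BASE, R=bravo -> take RIGHT -> bravo
i=1: L=delta R=delta -> agree -> delta
i=2: L=echo R=echo -> agree -> echo
i=3: L=golf R=golf -> agree -> golf
Conflict count: 0

Answer: 0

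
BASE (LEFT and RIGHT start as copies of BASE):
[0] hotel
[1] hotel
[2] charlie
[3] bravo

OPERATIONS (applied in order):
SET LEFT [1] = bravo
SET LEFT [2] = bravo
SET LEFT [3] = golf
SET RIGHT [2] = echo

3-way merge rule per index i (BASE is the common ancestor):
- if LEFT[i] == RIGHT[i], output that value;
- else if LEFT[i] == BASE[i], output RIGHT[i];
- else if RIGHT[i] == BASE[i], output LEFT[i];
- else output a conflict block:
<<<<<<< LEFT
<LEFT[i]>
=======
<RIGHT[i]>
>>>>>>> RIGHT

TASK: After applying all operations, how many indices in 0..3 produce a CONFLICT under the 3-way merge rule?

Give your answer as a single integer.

Final LEFT:  [hotel, bravo, bravo, golf]
Final RIGHT: [hotel, hotel, echo, bravo]
i=0: L=hotel R=hotel -> agree -> hotel
i=1: L=bravo, R=hotel=BASE -> take LEFT -> bravo
i=2: BASE=charlie L=bravo R=echo all differ -> CONFLICT
i=3: L=golf, R=bravo=BASE -> take LEFT -> golf
Conflict count: 1

Answer: 1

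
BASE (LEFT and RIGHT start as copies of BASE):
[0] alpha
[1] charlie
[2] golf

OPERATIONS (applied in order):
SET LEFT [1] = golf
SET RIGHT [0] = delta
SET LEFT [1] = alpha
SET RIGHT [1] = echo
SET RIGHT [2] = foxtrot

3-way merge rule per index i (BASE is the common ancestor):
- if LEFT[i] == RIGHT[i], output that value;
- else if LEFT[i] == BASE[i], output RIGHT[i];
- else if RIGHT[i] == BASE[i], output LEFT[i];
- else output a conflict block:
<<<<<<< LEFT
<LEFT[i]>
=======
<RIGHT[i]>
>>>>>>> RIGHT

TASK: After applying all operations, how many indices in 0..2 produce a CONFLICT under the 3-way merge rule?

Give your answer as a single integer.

Answer: 1

Derivation:
Final LEFT:  [alpha, alpha, golf]
Final RIGHT: [delta, echo, foxtrot]
i=0: L=alpha=BASE, R=delta -> take RIGHT -> delta
i=1: BASE=charlie L=alpha R=echo all differ -> CONFLICT
i=2: L=golf=BASE, R=foxtrot -> take RIGHT -> foxtrot
Conflict count: 1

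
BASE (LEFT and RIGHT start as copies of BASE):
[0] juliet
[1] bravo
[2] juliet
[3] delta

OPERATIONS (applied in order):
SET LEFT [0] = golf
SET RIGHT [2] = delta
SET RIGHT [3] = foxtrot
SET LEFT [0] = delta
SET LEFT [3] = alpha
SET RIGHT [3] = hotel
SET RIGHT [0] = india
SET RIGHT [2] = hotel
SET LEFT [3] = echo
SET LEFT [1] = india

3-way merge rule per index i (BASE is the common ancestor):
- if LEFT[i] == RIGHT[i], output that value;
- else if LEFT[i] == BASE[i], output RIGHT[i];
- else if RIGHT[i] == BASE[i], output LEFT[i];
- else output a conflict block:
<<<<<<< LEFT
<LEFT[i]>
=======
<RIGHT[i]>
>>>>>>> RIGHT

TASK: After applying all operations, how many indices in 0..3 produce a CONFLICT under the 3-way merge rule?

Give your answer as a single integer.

Answer: 2

Derivation:
Final LEFT:  [delta, india, juliet, echo]
Final RIGHT: [india, bravo, hotel, hotel]
i=0: BASE=juliet L=delta R=india all differ -> CONFLICT
i=1: L=india, R=bravo=BASE -> take LEFT -> india
i=2: L=juliet=BASE, R=hotel -> take RIGHT -> hotel
i=3: BASE=delta L=echo R=hotel all differ -> CONFLICT
Conflict count: 2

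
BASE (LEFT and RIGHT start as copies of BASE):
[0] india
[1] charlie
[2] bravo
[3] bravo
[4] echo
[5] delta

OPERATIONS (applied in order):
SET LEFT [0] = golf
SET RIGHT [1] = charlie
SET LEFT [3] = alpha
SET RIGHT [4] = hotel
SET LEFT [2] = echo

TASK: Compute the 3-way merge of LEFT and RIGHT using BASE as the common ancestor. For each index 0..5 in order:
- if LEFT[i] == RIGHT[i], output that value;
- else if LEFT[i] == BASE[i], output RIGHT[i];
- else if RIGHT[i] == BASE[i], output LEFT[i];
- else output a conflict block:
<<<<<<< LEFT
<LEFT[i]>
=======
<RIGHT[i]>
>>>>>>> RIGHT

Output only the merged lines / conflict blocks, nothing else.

Answer: golf
charlie
echo
alpha
hotel
delta

Derivation:
Final LEFT:  [golf, charlie, echo, alpha, echo, delta]
Final RIGHT: [india, charlie, bravo, bravo, hotel, delta]
i=0: L=golf, R=india=BASE -> take LEFT -> golf
i=1: L=charlie R=charlie -> agree -> charlie
i=2: L=echo, R=bravo=BASE -> take LEFT -> echo
i=3: L=alpha, R=bravo=BASE -> take LEFT -> alpha
i=4: L=echo=BASE, R=hotel -> take RIGHT -> hotel
i=5: L=delta R=delta -> agree -> delta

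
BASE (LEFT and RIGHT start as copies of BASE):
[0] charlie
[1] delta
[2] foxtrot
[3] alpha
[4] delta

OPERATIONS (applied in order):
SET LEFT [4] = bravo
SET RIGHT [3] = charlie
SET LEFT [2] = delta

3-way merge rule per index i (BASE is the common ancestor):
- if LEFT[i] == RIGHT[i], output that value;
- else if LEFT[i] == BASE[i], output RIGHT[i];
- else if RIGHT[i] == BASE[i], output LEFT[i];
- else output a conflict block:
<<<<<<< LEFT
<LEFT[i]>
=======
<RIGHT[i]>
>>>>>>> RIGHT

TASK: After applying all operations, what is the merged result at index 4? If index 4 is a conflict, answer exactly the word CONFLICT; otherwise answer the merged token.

Final LEFT:  [charlie, delta, delta, alpha, bravo]
Final RIGHT: [charlie, delta, foxtrot, charlie, delta]
i=0: L=charlie R=charlie -> agree -> charlie
i=1: L=delta R=delta -> agree -> delta
i=2: L=delta, R=foxtrot=BASE -> take LEFT -> delta
i=3: L=alpha=BASE, R=charlie -> take RIGHT -> charlie
i=4: L=bravo, R=delta=BASE -> take LEFT -> bravo
Index 4 -> bravo

Answer: bravo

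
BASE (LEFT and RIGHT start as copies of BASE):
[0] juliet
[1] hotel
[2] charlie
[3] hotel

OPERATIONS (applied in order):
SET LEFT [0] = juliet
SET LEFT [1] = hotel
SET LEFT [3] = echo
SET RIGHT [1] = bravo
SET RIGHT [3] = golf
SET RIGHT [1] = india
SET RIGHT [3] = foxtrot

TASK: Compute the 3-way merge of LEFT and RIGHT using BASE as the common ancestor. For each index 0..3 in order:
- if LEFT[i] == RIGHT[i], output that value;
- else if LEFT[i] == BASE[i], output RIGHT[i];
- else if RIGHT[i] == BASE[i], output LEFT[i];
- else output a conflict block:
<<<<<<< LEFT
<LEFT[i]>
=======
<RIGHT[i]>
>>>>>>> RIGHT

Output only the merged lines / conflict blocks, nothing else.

Final LEFT:  [juliet, hotel, charlie, echo]
Final RIGHT: [juliet, india, charlie, foxtrot]
i=0: L=juliet R=juliet -> agree -> juliet
i=1: L=hotel=BASE, R=india -> take RIGHT -> india
i=2: L=charlie R=charlie -> agree -> charlie
i=3: BASE=hotel L=echo R=foxtrot all differ -> CONFLICT

Answer: juliet
india
charlie
<<<<<<< LEFT
echo
=======
foxtrot
>>>>>>> RIGHT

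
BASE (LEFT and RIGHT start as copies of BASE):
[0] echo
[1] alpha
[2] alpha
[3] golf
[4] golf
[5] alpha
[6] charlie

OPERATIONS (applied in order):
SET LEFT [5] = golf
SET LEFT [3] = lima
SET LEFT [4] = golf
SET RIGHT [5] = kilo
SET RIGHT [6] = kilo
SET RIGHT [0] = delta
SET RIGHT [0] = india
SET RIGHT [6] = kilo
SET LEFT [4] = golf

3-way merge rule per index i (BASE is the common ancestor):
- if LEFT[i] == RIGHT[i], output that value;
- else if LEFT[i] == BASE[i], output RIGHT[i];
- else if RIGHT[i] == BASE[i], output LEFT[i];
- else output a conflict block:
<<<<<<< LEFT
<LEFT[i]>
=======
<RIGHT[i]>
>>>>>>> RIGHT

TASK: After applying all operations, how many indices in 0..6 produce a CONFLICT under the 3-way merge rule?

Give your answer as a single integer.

Final LEFT:  [echo, alpha, alpha, lima, golf, golf, charlie]
Final RIGHT: [india, alpha, alpha, golf, golf, kilo, kilo]
i=0: L=echo=BASE, R=india -> take RIGHT -> india
i=1: L=alpha R=alpha -> agree -> alpha
i=2: L=alpha R=alpha -> agree -> alpha
i=3: L=lima, R=golf=BASE -> take LEFT -> lima
i=4: L=golf R=golf -> agree -> golf
i=5: BASE=alpha L=golf R=kilo all differ -> CONFLICT
i=6: L=charlie=BASE, R=kilo -> take RIGHT -> kilo
Conflict count: 1

Answer: 1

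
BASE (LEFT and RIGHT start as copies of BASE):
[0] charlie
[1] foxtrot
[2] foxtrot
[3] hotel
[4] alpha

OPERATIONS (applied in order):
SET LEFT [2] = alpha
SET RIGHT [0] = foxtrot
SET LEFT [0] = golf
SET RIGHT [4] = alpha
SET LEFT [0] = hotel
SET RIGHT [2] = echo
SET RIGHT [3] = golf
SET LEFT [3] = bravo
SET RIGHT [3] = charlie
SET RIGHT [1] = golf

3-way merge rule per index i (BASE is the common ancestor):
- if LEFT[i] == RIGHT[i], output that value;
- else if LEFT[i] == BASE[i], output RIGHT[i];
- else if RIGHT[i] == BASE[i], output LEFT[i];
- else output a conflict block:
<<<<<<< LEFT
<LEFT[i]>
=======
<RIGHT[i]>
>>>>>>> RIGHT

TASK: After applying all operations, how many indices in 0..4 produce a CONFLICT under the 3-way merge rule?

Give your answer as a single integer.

Answer: 3

Derivation:
Final LEFT:  [hotel, foxtrot, alpha, bravo, alpha]
Final RIGHT: [foxtrot, golf, echo, charlie, alpha]
i=0: BASE=charlie L=hotel R=foxtrot all differ -> CONFLICT
i=1: L=foxtrot=BASE, R=golf -> take RIGHT -> golf
i=2: BASE=foxtrot L=alpha R=echo all differ -> CONFLICT
i=3: BASE=hotel L=bravo R=charlie all differ -> CONFLICT
i=4: L=alpha R=alpha -> agree -> alpha
Conflict count: 3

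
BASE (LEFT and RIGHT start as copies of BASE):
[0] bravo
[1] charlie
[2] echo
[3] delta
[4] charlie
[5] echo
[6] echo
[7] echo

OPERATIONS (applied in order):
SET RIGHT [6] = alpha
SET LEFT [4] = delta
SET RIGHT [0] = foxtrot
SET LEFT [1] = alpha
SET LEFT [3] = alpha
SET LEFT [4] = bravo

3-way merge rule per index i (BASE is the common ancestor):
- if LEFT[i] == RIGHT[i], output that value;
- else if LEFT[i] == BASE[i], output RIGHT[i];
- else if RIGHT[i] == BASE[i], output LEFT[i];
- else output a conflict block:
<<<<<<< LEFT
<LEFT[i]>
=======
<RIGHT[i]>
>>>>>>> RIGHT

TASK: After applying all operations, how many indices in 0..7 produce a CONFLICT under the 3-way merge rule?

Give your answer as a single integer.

Final LEFT:  [bravo, alpha, echo, alpha, bravo, echo, echo, echo]
Final RIGHT: [foxtrot, charlie, echo, delta, charlie, echo, alpha, echo]
i=0: L=bravo=BASE, R=foxtrot -> take RIGHT -> foxtrot
i=1: L=alpha, R=charlie=BASE -> take LEFT -> alpha
i=2: L=echo R=echo -> agree -> echo
i=3: L=alpha, R=delta=BASE -> take LEFT -> alpha
i=4: L=bravo, R=charlie=BASE -> take LEFT -> bravo
i=5: L=echo R=echo -> agree -> echo
i=6: L=echo=BASE, R=alpha -> take RIGHT -> alpha
i=7: L=echo R=echo -> agree -> echo
Conflict count: 0

Answer: 0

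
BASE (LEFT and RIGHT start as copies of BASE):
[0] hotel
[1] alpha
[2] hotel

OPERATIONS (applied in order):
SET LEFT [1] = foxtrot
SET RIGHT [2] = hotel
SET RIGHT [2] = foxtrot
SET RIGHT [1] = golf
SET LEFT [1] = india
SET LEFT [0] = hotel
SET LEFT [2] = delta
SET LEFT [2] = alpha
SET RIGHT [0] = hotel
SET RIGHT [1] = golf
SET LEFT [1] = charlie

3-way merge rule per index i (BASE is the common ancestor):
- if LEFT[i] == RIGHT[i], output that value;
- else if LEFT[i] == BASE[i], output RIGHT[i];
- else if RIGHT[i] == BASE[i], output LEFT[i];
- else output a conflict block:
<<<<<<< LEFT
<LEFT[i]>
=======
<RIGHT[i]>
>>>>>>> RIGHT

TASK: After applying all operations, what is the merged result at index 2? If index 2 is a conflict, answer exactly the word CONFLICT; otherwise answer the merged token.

Final LEFT:  [hotel, charlie, alpha]
Final RIGHT: [hotel, golf, foxtrot]
i=0: L=hotel R=hotel -> agree -> hotel
i=1: BASE=alpha L=charlie R=golf all differ -> CONFLICT
i=2: BASE=hotel L=alpha R=foxtrot all differ -> CONFLICT
Index 2 -> CONFLICT

Answer: CONFLICT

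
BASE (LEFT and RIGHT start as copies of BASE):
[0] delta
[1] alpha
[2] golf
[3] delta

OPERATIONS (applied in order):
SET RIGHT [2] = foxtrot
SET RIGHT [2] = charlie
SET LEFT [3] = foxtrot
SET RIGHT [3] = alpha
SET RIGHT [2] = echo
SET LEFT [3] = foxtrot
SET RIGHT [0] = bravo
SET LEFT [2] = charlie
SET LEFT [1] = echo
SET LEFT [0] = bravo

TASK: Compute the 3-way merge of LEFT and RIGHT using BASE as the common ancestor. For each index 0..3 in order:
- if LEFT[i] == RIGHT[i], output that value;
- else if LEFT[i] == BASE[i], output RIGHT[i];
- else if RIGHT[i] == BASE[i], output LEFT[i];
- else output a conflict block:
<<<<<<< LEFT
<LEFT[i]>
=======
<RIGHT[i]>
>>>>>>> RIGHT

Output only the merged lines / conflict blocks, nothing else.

Final LEFT:  [bravo, echo, charlie, foxtrot]
Final RIGHT: [bravo, alpha, echo, alpha]
i=0: L=bravo R=bravo -> agree -> bravo
i=1: L=echo, R=alpha=BASE -> take LEFT -> echo
i=2: BASE=golf L=charlie R=echo all differ -> CONFLICT
i=3: BASE=delta L=foxtrot R=alpha all differ -> CONFLICT

Answer: bravo
echo
<<<<<<< LEFT
charlie
=======
echo
>>>>>>> RIGHT
<<<<<<< LEFT
foxtrot
=======
alpha
>>>>>>> RIGHT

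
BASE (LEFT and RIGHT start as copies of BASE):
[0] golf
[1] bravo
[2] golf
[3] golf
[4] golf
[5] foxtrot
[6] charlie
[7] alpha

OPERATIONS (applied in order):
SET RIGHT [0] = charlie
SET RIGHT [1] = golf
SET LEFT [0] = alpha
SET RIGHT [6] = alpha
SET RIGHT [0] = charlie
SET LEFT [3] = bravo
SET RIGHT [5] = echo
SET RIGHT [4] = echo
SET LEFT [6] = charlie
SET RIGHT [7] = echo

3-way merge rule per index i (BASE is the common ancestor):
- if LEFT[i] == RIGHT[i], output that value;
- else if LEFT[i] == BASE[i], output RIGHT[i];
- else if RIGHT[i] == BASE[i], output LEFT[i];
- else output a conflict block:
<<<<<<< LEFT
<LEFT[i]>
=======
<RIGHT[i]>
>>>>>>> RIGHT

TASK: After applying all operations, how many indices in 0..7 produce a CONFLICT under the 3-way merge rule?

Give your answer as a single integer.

Answer: 1

Derivation:
Final LEFT:  [alpha, bravo, golf, bravo, golf, foxtrot, charlie, alpha]
Final RIGHT: [charlie, golf, golf, golf, echo, echo, alpha, echo]
i=0: BASE=golf L=alpha R=charlie all differ -> CONFLICT
i=1: L=bravo=BASE, R=golf -> take RIGHT -> golf
i=2: L=golf R=golf -> agree -> golf
i=3: L=bravo, R=golf=BASE -> take LEFT -> bravo
i=4: L=golf=BASE, R=echo -> take RIGHT -> echo
i=5: L=foxtrot=BASE, R=echo -> take RIGHT -> echo
i=6: L=charlie=BASE, R=alpha -> take RIGHT -> alpha
i=7: L=alpha=BASE, R=echo -> take RIGHT -> echo
Conflict count: 1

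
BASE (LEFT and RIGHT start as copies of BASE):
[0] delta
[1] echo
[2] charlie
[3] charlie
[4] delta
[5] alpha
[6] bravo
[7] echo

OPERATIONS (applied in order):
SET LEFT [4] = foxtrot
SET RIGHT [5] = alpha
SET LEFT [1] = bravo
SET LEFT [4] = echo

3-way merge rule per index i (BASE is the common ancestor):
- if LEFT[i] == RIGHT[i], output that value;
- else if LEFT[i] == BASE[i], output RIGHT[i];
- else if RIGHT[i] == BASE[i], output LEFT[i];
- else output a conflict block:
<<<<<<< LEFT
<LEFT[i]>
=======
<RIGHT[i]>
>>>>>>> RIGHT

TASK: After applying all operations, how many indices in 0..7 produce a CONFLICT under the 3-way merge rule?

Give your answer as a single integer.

Final LEFT:  [delta, bravo, charlie, charlie, echo, alpha, bravo, echo]
Final RIGHT: [delta, echo, charlie, charlie, delta, alpha, bravo, echo]
i=0: L=delta R=delta -> agree -> delta
i=1: L=bravo, R=echo=BASE -> take LEFT -> bravo
i=2: L=charlie R=charlie -> agree -> charlie
i=3: L=charlie R=charlie -> agree -> charlie
i=4: L=echo, R=delta=BASE -> take LEFT -> echo
i=5: L=alpha R=alpha -> agree -> alpha
i=6: L=bravo R=bravo -> agree -> bravo
i=7: L=echo R=echo -> agree -> echo
Conflict count: 0

Answer: 0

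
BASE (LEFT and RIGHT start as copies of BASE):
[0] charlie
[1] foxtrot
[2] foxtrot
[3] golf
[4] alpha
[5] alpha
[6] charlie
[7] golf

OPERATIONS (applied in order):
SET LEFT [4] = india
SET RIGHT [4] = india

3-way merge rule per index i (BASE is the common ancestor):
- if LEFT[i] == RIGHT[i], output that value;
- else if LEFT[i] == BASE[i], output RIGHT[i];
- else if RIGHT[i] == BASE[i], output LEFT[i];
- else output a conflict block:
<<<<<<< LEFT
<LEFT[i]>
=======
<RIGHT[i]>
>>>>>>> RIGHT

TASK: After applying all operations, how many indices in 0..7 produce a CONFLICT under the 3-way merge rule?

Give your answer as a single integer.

Final LEFT:  [charlie, foxtrot, foxtrot, golf, india, alpha, charlie, golf]
Final RIGHT: [charlie, foxtrot, foxtrot, golf, india, alpha, charlie, golf]
i=0: L=charlie R=charlie -> agree -> charlie
i=1: L=foxtrot R=foxtrot -> agree -> foxtrot
i=2: L=foxtrot R=foxtrot -> agree -> foxtrot
i=3: L=golf R=golf -> agree -> golf
i=4: L=india R=india -> agree -> india
i=5: L=alpha R=alpha -> agree -> alpha
i=6: L=charlie R=charlie -> agree -> charlie
i=7: L=golf R=golf -> agree -> golf
Conflict count: 0

Answer: 0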